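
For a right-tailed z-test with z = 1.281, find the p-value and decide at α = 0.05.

p = P(Z > 1.281) = 1 - Φ(1.281) ≈ 0.1001. Since p ≥ 0.05, fail to reject H₀ (not significant) at α = 0.05.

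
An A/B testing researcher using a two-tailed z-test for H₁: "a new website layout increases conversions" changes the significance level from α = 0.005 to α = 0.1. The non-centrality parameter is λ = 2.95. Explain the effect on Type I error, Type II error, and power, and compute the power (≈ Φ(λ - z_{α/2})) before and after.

Increasing α from 0.005 to 0.1:
• Type I error rate increases (α is the Type I rate by definition).
• Critical value moves from z_{α/2} = 2.807 to 1.645, so power = Φ(λ - z_{α/2}) goes from Φ(2.95 - 2.807) = 0.557 to Φ(2.95 - 1.645) = 0.904.
• Type II error rate β = 1 - power therefore decreases (0.443 → 0.096).
Appropriate when false negatives are costly — here, discarding a layout that would have improved conversions — lost revenue.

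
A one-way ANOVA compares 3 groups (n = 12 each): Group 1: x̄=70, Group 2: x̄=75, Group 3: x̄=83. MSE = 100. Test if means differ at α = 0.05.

Grand mean = 76.0. SS_between = 1032.0, MS_between = 516.0. F = 5.16, F_crit ≈ 3.285. Reject H₀.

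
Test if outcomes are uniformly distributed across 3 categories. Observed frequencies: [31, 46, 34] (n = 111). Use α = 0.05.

Expected = 37 each. χ² = Σ(O-E)²/E = 3.405. df = 2, critical value = 5.991. Fail to reject H₀.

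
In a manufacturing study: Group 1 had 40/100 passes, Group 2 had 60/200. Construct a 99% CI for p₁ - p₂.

p̂₁ = 0.4, p̂₂ = 0.3. Difference = 0.1. CI = (-0.051, 0.251)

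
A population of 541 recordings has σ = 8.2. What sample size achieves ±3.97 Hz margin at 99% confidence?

Without FPC: n₀ = (2.576×8.2/3.97)² = 28.31. With FPC: n = n₀N/(n₀+N-1) = 26.9 → n = 27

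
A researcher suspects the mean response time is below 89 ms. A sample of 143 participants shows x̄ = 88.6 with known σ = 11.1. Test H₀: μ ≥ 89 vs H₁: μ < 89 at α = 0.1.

z = -0.431. Critical value: -1.28. Fail to reject H₀.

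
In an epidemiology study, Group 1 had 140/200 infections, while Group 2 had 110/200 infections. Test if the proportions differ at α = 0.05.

p̂₁ = 0.7, p̂₂ = 0.55, pooled p̂ = 0.625. z = 3.098. Critical: ±1.96. Reject H₀.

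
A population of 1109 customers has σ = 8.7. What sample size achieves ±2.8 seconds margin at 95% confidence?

Without FPC: n₀ = (1.96×8.7/2.8)² = 37.088. With FPC: n = n₀N/(n₀+N-1) = 35.9 → n = 36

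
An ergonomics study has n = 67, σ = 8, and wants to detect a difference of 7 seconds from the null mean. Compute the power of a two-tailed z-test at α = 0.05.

SE = σ/√n = 8/√67 = 0.977. Non-centrality λ = d/SE = 7/0.977 = 7.162. Power ≈ Φ(λ - z_{α/2}) = Φ(7.162 - 1.96) = Φ(5.202) = 1.0.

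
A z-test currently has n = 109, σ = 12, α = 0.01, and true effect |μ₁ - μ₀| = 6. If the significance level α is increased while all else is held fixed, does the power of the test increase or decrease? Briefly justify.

Power increases: a larger α lowers the critical value, so more of the H₁ sampling distribution falls in the rejection region.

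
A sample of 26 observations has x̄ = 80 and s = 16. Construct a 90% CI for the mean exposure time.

CI = x̄ ± t*(s/√n) = 80 ± 1.708(16/√26) = (74.64, 85.36)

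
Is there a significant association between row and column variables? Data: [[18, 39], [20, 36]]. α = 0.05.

χ² = 0.216. df = 1, critical = 3.841. Fail to reject H₀. No evidence of dependence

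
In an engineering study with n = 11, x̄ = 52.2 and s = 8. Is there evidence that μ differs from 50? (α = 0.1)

t = (x̄ - μ₀)/(s/√n) = (52.2 - 50)/(8/√11) = 0.912. df = 10, critical t = ±1.812. Fail to reject H₀.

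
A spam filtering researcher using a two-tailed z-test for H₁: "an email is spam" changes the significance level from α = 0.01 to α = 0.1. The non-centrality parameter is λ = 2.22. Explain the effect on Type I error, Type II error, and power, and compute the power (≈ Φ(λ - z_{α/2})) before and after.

Increasing α from 0.01 to 0.1:
• Type I error rate increases (α is the Type I rate by definition).
• Critical value moves from z_{α/2} = 2.576 to 1.645, so power = Φ(λ - z_{α/2}) goes from Φ(2.22 - 2.576) = 0.361 to Φ(2.22 - 1.645) = 0.717.
• Type II error rate β = 1 - power therefore decreases (0.639 → 0.283).
Appropriate when false negatives are costly — here, a spam email lands in the inbox.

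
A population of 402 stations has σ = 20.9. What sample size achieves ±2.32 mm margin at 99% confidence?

Without FPC: n₀ = (2.576×20.9/2.32)² = 538.528. With FPC: n = n₀N/(n₀+N-1) = 230.4 → n = 231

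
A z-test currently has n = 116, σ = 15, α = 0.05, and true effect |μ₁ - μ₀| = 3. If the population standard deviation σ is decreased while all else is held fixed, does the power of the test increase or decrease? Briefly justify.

Power increases: a smaller σ shrinks the standard error σ/√n, moving the sampling distribution under H₁ further from the critical value.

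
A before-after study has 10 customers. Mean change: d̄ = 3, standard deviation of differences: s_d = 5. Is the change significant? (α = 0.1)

t = d̄/(s_d/√n) = 3/(5/√10) = 1.897. df = 9, critical t = ±1.833. Reject H₀.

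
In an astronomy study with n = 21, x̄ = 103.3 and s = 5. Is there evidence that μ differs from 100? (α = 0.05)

t = (x̄ - μ₀)/(s/√n) = (103.3 - 100)/(5/√21) = 3.024. df = 20, critical t = ±2.086. Reject H₀.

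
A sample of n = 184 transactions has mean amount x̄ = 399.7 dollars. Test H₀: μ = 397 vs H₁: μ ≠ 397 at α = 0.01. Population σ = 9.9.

z = (x̄ - μ₀)/(σ/√n) = (399.7 - 397)/(9.9/√184) = 3.699. Critical value: ±2.576. Since |3.699| > 2.576, Reject H₀.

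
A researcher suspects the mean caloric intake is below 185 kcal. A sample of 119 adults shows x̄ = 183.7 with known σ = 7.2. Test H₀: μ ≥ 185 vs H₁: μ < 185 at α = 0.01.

z = -1.97. Critical value: -2.33. Fail to reject H₀.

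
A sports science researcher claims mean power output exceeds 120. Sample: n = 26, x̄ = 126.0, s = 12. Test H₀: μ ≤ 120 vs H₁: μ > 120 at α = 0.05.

t = (126.0 - 120)/(12/√26) = 2.55, df = 25. Critical t = 1.708. Reject H₀.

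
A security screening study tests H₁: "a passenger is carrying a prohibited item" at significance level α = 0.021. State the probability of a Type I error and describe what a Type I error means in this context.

P(Type I error) = α = 0.021. A Type I error is rejecting H₀ when H₀ is actually true (false positive) — here, concluding that a passenger is carrying a prohibited item when in fact this is not the case. Consequence: detaining an innocent passenger — delay and inconvenience.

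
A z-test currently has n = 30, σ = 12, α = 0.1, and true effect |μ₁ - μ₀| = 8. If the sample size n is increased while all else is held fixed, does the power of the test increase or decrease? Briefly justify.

Power increases: a larger n shrinks the standard error σ/√n, moving the sampling distribution under H₁ further from the critical value.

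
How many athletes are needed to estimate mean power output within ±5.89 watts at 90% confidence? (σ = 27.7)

n = (z*σ/E)² = (1.645×27.7/5.89)² = 59.8 → n = 60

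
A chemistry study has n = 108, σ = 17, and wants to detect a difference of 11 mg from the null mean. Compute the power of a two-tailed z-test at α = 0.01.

SE = σ/√n = 17/√108 = 1.636. Non-centrality λ = d/SE = 11/1.636 = 6.724. Power ≈ Φ(λ - z_{α/2}) = Φ(6.724 - 2.576) = Φ(4.148) = 1.0.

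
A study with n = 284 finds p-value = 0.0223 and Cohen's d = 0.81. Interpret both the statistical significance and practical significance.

Statistically significant (p = 0.0223 < 0.05). Cohen's d = 0.81 indicates a large effect size. Both statistical and practical significance should be considered.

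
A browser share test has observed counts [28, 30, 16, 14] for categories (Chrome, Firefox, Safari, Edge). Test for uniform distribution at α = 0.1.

Expected = 22 each. χ² = Σ(O-E)²/E = 9.091. df = 3, critical value = 6.251. Reject H₀.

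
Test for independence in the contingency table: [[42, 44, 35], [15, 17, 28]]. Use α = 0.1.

χ² = 5.596. df = 2, critical = 4.605. Reject H₀. Variables are dependent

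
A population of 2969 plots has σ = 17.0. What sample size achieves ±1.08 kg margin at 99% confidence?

Without FPC: n₀ = (2.576×17.0/1.08)² = 1644.152. With FPC: n = n₀N/(n₀+N-1) = 1058.4 → n = 1059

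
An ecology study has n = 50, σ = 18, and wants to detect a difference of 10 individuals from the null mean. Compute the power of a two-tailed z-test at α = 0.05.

SE = σ/√n = 18/√50 = 2.546. Non-centrality λ = d/SE = 10/2.546 = 3.928. Power ≈ Φ(λ - z_{α/2}) = Φ(3.928 - 1.96) = Φ(1.968) = 0.975.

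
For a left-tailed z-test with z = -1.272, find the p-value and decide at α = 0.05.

p = P(Z < -1.272) = Φ(-1.272) ≈ 0.1017. Since p ≥ 0.05, fail to reject H₀ (not significant) at α = 0.05.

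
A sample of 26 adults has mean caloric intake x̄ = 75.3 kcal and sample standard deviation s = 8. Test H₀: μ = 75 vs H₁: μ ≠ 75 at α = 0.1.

t = (x̄ - μ₀)/(s/√n) = (75.3 - 75)/(8/√26) = 0.191. df = 25, critical t = ±1.708. Fail to reject H₀.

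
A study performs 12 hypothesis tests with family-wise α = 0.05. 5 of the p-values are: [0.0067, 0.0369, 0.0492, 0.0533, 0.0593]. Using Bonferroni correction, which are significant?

Bonferroni α = 0.05/12 = 0.00417. None of the given p-values are significant.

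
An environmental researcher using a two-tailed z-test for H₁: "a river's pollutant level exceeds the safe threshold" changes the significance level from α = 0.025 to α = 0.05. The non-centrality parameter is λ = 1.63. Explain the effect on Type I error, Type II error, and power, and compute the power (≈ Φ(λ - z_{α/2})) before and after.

Increasing α from 0.025 to 0.05:
• Type I error rate increases (α is the Type I rate by definition).
• Critical value moves from z_{α/2} = 2.241 to 1.96, so power = Φ(λ - z_{α/2}) goes from Φ(1.63 - 2.241) = 0.271 to Φ(1.63 - 1.96) = 0.371.
• Type II error rate β = 1 - power therefore decreases (0.729 → 0.629).
Appropriate when false negatives are costly — here, allowing unsafe pollution to continue.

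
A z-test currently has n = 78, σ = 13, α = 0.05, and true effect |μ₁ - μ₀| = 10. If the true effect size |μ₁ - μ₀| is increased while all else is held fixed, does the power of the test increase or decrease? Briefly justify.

Power increases: a larger true effect increases the non-centrality λ = |μ₁ - μ₀|/(σ/√n).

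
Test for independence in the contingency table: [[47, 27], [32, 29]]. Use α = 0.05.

χ² = 1.683. df = 1, critical = 3.841. Fail to reject H₀. No evidence of dependence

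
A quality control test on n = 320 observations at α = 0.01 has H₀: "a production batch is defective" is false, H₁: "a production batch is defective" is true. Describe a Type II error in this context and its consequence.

Type II error: failing to reject H₀ when it is false — concluding that a production batch is defective is not supported when in fact it is. Consequence: shipping a defective batch — faulty products reach customers.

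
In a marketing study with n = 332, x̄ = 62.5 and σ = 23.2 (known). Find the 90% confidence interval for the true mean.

CI = x̄ ± z*(σ/√n) = 62.5 ± 1.645(23.2/√332) = 62.5 ± 2.09 = (60.41, 64.59)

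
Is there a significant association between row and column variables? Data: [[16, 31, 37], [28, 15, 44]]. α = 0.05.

χ² = 9.393. df = 2, critical = 5.991. Reject H₀. Variables are dependent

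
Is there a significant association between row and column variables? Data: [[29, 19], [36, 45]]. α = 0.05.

χ² = 3.076. df = 1, critical = 3.841. Fail to reject H₀. No evidence of dependence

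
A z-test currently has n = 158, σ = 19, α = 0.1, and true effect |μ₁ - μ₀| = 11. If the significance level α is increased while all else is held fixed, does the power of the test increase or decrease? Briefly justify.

Power increases: a larger α lowers the critical value, so more of the H₁ sampling distribution falls in the rejection region.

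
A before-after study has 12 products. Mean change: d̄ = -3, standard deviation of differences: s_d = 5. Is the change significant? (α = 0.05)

t = d̄/(s_d/√n) = -3/(5/√12) = -2.078. df = 11, critical t = ±2.201. Fail to reject H₀.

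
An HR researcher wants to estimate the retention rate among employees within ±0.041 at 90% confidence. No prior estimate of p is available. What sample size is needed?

Conservative approach: use p = 0.5 (maximizes p(1-p) = 0.25). n = z²(0.25)/E² = 1.645²×0.25/0.041² = 402.4 → n = 403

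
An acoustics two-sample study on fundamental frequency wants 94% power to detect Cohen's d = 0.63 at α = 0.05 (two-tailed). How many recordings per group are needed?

z_{α/2} = 1.96, z_β = Φ⁻¹(0.94) = 1.555. For medium effect (d = 0.63): n per group = 2(z_{α/2} + z_β)²/d² = 2(1.96 + 1.555)²/0.63² = 62.3 → 63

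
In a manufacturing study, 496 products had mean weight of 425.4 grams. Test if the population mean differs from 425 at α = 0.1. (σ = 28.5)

z = (x̄ - μ₀)/(σ/√n) = (425.4 - 425)/(28.5/√496) = 0.313. Critical value: ±1.645. Since |0.313| ≤ 1.645, Fail to reject H₀.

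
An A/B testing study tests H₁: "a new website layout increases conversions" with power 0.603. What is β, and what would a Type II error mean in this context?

β = 1 - power = 1 - 0.603 = 0.397. A Type II error is failing to reject H₀ when H₀ is false (false negative) — here, failing to conclude that a new website layout increases conversions when in fact it is true. Consequence: discarding a layout that would have improved conversions — lost revenue.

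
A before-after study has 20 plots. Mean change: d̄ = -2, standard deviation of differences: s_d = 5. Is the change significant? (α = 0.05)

t = d̄/(s_d/√n) = -2/(5/√20) = -1.789. df = 19, critical t = ±2.093. Fail to reject H₀.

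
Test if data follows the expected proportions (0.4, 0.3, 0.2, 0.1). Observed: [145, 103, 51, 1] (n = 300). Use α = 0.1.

Expected: [120.0, 90.0, 60.0, 30.0]. χ² = 36.469. df = 3, critical = 6.251. Reject H₀.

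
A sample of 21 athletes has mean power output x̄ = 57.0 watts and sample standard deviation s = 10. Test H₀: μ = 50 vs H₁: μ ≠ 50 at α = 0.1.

t = (x̄ - μ₀)/(s/√n) = (57.0 - 50)/(10/√21) = 3.208. df = 20, critical t = ±1.725. Reject H₀.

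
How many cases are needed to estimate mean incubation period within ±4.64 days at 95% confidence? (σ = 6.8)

n = (z*σ/E)² = (1.96×6.8/4.64)² = 8.3 → n = 9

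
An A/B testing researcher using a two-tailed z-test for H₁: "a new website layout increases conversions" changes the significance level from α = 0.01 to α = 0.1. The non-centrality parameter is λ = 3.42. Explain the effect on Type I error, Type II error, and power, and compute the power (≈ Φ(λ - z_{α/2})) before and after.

Increasing α from 0.01 to 0.1:
• Type I error rate increases (α is the Type I rate by definition).
• Critical value moves from z_{α/2} = 2.576 to 1.645, so power = Φ(λ - z_{α/2}) goes from Φ(3.42 - 2.576) = 0.801 to Φ(3.42 - 1.645) = 0.962.
• Type II error rate β = 1 - power therefore decreases (0.199 → 0.038).
Appropriate when false negatives are costly — here, discarding a layout that would have improved conversions — lost revenue.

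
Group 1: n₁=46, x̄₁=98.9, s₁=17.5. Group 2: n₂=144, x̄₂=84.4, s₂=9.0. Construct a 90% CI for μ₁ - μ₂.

Difference = 14.5. SE = √(17.5²/46 + 9.0²/144) = 2.687. CI = (10.08, 18.92)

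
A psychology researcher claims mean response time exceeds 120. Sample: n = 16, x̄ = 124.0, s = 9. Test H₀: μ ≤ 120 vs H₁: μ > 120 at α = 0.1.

t = (124.0 - 120)/(9/√16) = 1.778, df = 15. Critical t = 1.341. Reject H₀.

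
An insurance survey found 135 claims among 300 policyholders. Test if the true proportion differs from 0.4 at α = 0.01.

p̂ = 0.45, p₀ = 0.4. z = (p̂ - p₀)/√(p₀(1-p₀)/n) = 1.768. Critical: ±2.576. Fail to reject H₀.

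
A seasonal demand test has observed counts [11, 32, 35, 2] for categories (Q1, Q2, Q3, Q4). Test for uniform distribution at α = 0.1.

Expected = 20 each. χ² = Σ(O-E)²/E = 38.7. df = 3, critical value = 6.251. Reject H₀.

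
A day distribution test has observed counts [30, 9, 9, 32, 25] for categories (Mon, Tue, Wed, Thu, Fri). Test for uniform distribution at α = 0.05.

Expected = 21 each. χ² = Σ(O-E)²/E = 24.095. df = 4, critical value = 9.488. Reject H₀.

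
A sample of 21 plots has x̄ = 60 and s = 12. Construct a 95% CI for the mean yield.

CI = x̄ ± t*(s/√n) = 60 ± 2.086(12/√21) = (54.54, 65.46)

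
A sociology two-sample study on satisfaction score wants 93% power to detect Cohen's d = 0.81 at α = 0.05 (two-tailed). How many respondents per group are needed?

z_{α/2} = 1.96, z_β = Φ⁻¹(0.93) = 1.476. For large effect (d = 0.81): n per group = 2(z_{α/2} + z_β)²/d² = 2(1.96 + 1.476)²/0.81² = 36.0 → 36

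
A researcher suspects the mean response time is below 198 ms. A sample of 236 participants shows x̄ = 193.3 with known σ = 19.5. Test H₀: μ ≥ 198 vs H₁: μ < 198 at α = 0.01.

z = -3.703. Critical value: -2.33. Reject H₀.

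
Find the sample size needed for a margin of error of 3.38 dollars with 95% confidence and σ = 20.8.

n = (z*σ/E)² = (1.96×20.8/3.38)² = 145.5 → n = 146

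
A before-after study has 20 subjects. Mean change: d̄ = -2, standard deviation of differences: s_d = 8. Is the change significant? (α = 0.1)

t = d̄/(s_d/√n) = -2/(8/√20) = -1.118. df = 19, critical t = ±1.729. Fail to reject H₀.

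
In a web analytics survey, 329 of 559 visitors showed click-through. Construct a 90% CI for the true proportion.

p̂ = 0.589. CI = p̂ ± z*√(p̂(1-p̂)/n) = (0.554, 0.623)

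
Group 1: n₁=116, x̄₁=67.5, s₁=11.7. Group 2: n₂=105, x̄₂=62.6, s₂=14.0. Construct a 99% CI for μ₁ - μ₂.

Difference = 4.9. SE = √(11.7²/116 + 14.0²/105) = 1.745. CI = (0.4, 9.4)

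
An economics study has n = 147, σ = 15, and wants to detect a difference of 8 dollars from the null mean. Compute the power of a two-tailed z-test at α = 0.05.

SE = σ/√n = 15/√147 = 1.237. Non-centrality λ = d/SE = 8/1.237 = 6.466. Power ≈ Φ(λ - z_{α/2}) = Φ(6.466 - 1.96) = Φ(4.506) = 1.0.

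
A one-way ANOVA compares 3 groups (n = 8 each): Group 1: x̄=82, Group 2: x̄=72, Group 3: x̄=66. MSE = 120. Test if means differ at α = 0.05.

Grand mean = 73.33. SS_between = 1045.33, MS_between = 522.67. F = 4.356, F_crit ≈ 3.467. Reject H₀.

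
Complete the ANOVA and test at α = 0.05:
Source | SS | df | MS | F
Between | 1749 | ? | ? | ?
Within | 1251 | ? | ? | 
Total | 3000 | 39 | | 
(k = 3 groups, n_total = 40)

df_between = 2, df_within = 37. MS_between = 874.5, MS_within = 33.81. F = 25.865, F_crit ≈ 3.252. Reject H₀.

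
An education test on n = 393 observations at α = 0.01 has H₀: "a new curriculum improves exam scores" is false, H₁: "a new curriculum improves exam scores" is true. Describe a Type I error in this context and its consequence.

Type I error: rejecting H₀ when it is true — concluding that a new curriculum improves exam scores when in fact it is not. Consequence: adopting a curriculum that gives no real benefit — disruption for nothing.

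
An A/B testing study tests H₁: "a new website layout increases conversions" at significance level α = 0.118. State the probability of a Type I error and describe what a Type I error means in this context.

P(Type I error) = α = 0.118. A Type I error is rejecting H₀ when H₀ is actually true (false positive) — here, concluding that a new website layout increases conversions when in fact this is not the case. Consequence: rolling out a layout that doesn't actually help — wasted engineering effort.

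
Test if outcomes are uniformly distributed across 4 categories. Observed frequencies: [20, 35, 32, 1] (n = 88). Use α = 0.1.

Expected = 22 each. χ² = Σ(O-E)²/E = 32.455. df = 3, critical value = 6.251. Reject H₀.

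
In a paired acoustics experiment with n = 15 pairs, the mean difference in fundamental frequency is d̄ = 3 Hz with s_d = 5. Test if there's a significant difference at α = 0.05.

t = d̄/(s_d/√n) = 3/(5/√15) = 2.324. df = 14, critical t = ±2.145. Reject H₀.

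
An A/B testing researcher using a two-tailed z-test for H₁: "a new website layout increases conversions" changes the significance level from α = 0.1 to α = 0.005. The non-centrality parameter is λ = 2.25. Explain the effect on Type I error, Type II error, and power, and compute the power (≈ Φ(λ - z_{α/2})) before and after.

Decreasing α from 0.1 to 0.005:
• Type I error rate decreases (α is the Type I rate by definition).
• Critical value moves from z_{α/2} = 1.645 to 2.807, so power = Φ(λ - z_{α/2}) goes from Φ(2.25 - 1.645) = 0.727 to Φ(2.25 - 2.807) = 0.289.
• Type II error rate β = 1 - power therefore increases (0.273 → 0.711).
Appropriate when false positives are costly — here, rolling out a layout that doesn't actually help — wasted engineering effort.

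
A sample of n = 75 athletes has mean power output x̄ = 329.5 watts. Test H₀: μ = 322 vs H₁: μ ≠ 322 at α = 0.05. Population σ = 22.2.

z = (x̄ - μ₀)/(σ/√n) = (329.5 - 322)/(22.2/√75) = 2.926. Critical value: ±1.96. Since |2.926| > 1.96, Reject H₀.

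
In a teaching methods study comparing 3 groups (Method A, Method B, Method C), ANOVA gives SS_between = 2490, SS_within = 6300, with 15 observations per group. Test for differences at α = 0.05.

df_between = 2, df_within = 42. F = MS_between/MS_within = 1245.0/150.0 = 8.3. F_crit ≈ 3.22. Reject H₀. At least one mean differs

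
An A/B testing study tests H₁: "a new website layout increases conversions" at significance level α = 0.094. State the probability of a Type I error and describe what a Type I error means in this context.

P(Type I error) = α = 0.094. A Type I error is rejecting H₀ when H₀ is actually true (false positive) — here, concluding that a new website layout increases conversions when in fact this is not the case. Consequence: rolling out a layout that doesn't actually help — wasted engineering effort.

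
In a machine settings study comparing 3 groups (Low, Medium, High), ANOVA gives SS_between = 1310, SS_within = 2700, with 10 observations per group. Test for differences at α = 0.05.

df_between = 2, df_within = 27. F = MS_between/MS_within = 655.0/100.0 = 6.55. F_crit ≈ 3.354. Reject H₀. At least one mean differs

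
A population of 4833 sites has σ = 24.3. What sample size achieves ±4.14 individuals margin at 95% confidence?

Without FPC: n₀ = (1.96×24.3/4.14)² = 132.35. With FPC: n = n₀N/(n₀+N-1) = 128.8 → n = 129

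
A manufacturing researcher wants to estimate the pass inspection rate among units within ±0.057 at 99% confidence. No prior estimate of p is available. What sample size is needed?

Conservative approach: use p = 0.5 (maximizes p(1-p) = 0.25). n = z²(0.25)/E² = 2.576²×0.25/0.057² = 510.6 → n = 511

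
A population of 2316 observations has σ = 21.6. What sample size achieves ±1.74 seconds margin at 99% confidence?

Without FPC: n₀ = (2.576×21.6/1.74)² = 1022.588. With FPC: n = n₀N/(n₀+N-1) = 709.6 → n = 710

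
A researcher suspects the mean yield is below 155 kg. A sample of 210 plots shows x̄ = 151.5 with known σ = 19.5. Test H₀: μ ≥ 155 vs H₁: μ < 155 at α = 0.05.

z = -2.601. Critical value: -1.645. Reject H₀.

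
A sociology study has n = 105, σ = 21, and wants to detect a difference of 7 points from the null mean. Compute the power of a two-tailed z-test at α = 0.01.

SE = σ/√n = 21/√105 = 2.049. Non-centrality λ = d/SE = 7/2.049 = 3.416. Power ≈ Φ(λ - z_{α/2}) = Φ(3.416 - 2.576) = Φ(0.84) = 0.799.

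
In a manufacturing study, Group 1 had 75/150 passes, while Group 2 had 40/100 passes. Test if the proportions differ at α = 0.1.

p̂₁ = 0.5, p̂₂ = 0.4, pooled p̂ = 0.46. z = 1.554. Critical: ±1.645. Fail to reject H₀.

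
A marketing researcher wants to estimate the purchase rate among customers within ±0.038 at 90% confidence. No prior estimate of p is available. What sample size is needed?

Conservative approach: use p = 0.5 (maximizes p(1-p) = 0.25). n = z²(0.25)/E² = 1.645²×0.25/0.038² = 468.5 → n = 469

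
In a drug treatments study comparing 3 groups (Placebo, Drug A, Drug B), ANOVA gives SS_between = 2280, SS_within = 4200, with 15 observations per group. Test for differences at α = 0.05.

df_between = 2, df_within = 42. F = MS_between/MS_within = 1140.0/100.0 = 11.4. F_crit ≈ 3.22. Reject H₀. At least one mean differs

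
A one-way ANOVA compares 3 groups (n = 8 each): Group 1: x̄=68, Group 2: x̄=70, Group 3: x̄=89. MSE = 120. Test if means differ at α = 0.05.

Grand mean = 75.67. SS_between = 2149.33, MS_between = 1074.67. F = 8.956, F_crit ≈ 3.467. Reject H₀.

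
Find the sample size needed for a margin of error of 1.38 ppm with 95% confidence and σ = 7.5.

n = (z*σ/E)² = (1.96×7.5/1.38)² = 113.5 → n = 114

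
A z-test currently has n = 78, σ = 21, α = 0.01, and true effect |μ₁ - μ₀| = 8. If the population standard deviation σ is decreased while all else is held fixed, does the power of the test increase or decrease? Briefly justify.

Power increases: a smaller σ shrinks the standard error σ/√n, moving the sampling distribution under H₁ further from the critical value.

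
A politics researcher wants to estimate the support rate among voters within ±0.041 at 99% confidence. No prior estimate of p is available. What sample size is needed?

Conservative approach: use p = 0.5 (maximizes p(1-p) = 0.25). n = z²(0.25)/E² = 2.576²×0.25/0.041² = 986.9 → n = 987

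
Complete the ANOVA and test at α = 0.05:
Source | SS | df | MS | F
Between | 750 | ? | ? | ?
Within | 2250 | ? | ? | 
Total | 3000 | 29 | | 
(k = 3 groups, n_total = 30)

df_between = 2, df_within = 27. MS_between = 375.0, MS_within = 83.33. F = 4.5, F_crit ≈ 3.354. Reject H₀.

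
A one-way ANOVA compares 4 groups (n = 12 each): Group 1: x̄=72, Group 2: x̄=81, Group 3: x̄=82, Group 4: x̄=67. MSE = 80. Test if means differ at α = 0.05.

Grand mean = 75.5. SS_between = 1884.0, MS_between = 628.0. F = 7.85, F_crit ≈ 2.816. Reject H₀.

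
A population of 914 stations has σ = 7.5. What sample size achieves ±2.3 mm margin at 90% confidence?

Without FPC: n₀ = (1.645×7.5/2.3)² = 28.774. With FPC: n = n₀N/(n₀+N-1) = 27.9 → n = 28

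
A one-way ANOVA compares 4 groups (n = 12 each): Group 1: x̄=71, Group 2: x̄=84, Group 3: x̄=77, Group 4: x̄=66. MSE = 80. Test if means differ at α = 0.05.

Grand mean = 74.5. SS_between = 2172.0, MS_between = 724.0. F = 9.05, F_crit ≈ 2.816. Reject H₀.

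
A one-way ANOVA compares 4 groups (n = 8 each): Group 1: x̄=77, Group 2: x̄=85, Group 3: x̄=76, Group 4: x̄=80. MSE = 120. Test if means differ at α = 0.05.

Grand mean = 79.5. SS_between = 392.0, MS_between = 130.67. F = 1.089, F_crit ≈ 2.947. Fail to reject H₀.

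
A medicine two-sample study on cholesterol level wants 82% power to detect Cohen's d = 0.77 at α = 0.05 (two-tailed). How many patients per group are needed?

z_{α/2} = 1.96, z_β = Φ⁻¹(0.82) = 0.915. For medium effect (d = 0.77): n per group = 2(z_{α/2} + z_β)²/d² = 2(1.96 + 0.915)²/0.77² = 27.9 → 28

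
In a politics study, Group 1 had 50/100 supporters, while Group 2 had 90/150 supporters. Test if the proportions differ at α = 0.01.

p̂₁ = 0.5, p̂₂ = 0.6, pooled p̂ = 0.56. z = -1.56. Critical: ±2.576. Fail to reject H₀.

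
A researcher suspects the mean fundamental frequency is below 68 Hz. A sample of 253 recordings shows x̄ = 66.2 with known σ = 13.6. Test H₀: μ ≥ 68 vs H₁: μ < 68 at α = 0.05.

z = -2.105. Critical value: -1.645. Reject H₀.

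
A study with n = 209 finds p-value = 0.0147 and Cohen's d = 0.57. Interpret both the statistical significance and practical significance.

Statistically significant (p = 0.0147 < 0.05). Cohen's d = 0.57 indicates a medium effect size. Both statistical and practical significance should be considered.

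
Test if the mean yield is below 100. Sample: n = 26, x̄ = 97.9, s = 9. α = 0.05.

t = (97.9 - 100)/(9/√26) = -1.19, df = 25. Critical t = -1.708. Fail to reject H₀.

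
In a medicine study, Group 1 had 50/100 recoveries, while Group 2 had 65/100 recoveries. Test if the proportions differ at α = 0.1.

p̂₁ = 0.5, p̂₂ = 0.65, pooled p̂ = 0.575. z = -2.146. Critical: ±1.645. Reject H₀.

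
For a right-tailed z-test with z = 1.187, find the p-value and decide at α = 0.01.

p = P(Z > 1.187) = 1 - Φ(1.187) ≈ 0.1176. Since p ≥ 0.01, fail to reject H₀ (not significant) at α = 0.01.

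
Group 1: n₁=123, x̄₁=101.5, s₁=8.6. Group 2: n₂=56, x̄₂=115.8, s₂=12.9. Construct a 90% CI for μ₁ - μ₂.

Difference = -14.3. SE = √(8.6²/123 + 12.9²/56) = 1.89. CI = (-17.41, -11.19)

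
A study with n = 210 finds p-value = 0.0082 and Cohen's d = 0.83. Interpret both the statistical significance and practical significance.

Statistically significant (p = 0.0082 < 0.05). Cohen's d = 0.83 indicates a large effect size. Both statistical and practical significance should be considered.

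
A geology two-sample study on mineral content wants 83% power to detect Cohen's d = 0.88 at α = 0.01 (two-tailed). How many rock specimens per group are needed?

z_{α/2} = 2.576, z_β = Φ⁻¹(0.83) = 0.954. For large effect (d = 0.88): n per group = 2(z_{α/2} + z_β)²/d² = 2(2.576 + 0.954)²/0.88² = 32.2 → 33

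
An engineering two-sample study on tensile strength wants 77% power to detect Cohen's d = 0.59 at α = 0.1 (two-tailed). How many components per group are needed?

z_{α/2} = 1.645, z_β = Φ⁻¹(0.77) = 0.739. For medium effect (d = 0.59): n per group = 2(z_{α/2} + z_β)²/d² = 2(1.645 + 0.739)²/0.59² = 32.7 → 33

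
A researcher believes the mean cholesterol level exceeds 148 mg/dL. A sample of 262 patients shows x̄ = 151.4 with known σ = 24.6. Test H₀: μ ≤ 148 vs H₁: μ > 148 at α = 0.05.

z = 2.237. Critical value: 1.645. Reject H₀.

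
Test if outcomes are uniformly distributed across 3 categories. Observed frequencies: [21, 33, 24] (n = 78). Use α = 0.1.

Expected = 26 each. χ² = Σ(O-E)²/E = 3.0. df = 2, critical value = 4.605. Fail to reject H₀.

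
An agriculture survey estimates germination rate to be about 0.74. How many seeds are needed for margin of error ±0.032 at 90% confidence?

n = z²p(1-p)/E² = 1.645²×0.74×0.26/0.032² = 508.4 → n = 509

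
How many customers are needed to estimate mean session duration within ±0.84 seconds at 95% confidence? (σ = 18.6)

n = (z*σ/E)² = (1.96×18.6/0.84)² = 1883.6 → n = 1884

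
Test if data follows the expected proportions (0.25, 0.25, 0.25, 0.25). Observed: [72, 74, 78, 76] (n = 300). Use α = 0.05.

Expected: [75.0, 75.0, 75.0, 75.0]. χ² = 0.267. df = 3, critical = 7.815. Fail to reject H₀.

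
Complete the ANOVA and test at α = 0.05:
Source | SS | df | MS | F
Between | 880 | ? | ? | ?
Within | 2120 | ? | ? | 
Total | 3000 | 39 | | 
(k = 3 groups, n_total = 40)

df_between = 2, df_within = 37. MS_between = 440.0, MS_within = 57.3. F = 7.679, F_crit ≈ 3.252. Reject H₀.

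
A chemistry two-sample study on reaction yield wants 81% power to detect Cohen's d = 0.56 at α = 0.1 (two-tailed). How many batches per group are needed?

z_{α/2} = 1.645, z_β = Φ⁻¹(0.81) = 0.878. For medium effect (d = 0.56): n per group = 2(z_{α/2} + z_β)²/d² = 2(1.645 + 0.878)²/0.56² = 40.6 → 41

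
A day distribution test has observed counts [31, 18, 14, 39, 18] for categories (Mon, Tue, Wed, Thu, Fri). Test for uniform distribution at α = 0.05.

Expected = 24 each. χ² = Σ(O-E)²/E = 18.583. df = 4, critical value = 9.488. Reject H₀.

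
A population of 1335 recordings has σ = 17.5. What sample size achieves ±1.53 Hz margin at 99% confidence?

Without FPC: n₀ = (2.576×17.5/1.53)² = 868.13. With FPC: n = n₀N/(n₀+N-1) = 526.3 → n = 527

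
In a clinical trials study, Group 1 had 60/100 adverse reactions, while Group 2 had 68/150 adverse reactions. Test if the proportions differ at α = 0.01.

p̂₁ = 0.6, p̂₂ = 0.453, pooled p̂ = 0.512. z = 2.273. Critical: ±2.576. Fail to reject H₀.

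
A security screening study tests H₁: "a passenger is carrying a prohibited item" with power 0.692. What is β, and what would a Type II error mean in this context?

β = 1 - power = 1 - 0.692 = 0.308. A Type II error is failing to reject H₀ when H₀ is false (false negative) — here, failing to conclude that a passenger is carrying a prohibited item when in fact it is true. Consequence: letting a prohibited item through — security breach.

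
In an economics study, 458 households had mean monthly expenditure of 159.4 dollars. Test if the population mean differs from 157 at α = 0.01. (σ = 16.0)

z = (x̄ - μ₀)/(σ/√n) = (159.4 - 157)/(16.0/√458) = 3.21. Critical value: ±2.576. Since |3.21| > 2.576, Reject H₀.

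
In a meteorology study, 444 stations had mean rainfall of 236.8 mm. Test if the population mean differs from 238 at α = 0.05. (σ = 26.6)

z = (x̄ - μ₀)/(σ/√n) = (236.8 - 238)/(26.6/√444) = -0.951. Critical value: ±1.96. Since |-0.951| ≤ 1.96, Fail to reject H₀.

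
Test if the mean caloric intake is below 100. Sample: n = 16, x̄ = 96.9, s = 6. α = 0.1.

t = (96.9 - 100)/(6/√16) = -2.067, df = 15. Critical t = -1.341. Reject H₀.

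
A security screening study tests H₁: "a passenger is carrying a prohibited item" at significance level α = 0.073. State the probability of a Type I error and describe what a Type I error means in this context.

P(Type I error) = α = 0.073. A Type I error is rejecting H₀ when H₀ is actually true (false positive) — here, concluding that a passenger is carrying a prohibited item when in fact this is not the case. Consequence: detaining an innocent passenger — delay and inconvenience.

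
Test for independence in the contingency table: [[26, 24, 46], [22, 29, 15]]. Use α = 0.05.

χ² = 11.394. df = 2, critical = 5.991. Reject H₀. Variables are dependent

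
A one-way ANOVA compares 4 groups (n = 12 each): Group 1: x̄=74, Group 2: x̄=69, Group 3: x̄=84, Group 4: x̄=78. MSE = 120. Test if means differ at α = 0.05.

Grand mean = 76.25. SS_between = 1449.0, MS_between = 483.0. F = 4.025, F_crit ≈ 2.816. Reject H₀.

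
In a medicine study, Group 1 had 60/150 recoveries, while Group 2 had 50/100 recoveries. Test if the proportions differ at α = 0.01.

p̂₁ = 0.4, p̂₂ = 0.5, pooled p̂ = 0.44. z = -1.56. Critical: ±2.576. Fail to reject H₀.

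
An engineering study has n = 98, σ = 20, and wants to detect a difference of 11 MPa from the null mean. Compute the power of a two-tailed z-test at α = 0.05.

SE = σ/√n = 20/√98 = 2.02. Non-centrality λ = d/SE = 11/2.02 = 5.445. Power ≈ Φ(λ - z_{α/2}) = Φ(5.445 - 1.96) = Φ(3.485) = 1.0.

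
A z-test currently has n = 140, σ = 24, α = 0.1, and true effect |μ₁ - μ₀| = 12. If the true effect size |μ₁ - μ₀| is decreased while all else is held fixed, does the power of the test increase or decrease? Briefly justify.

Power decreases: a smaller true effect decreases the non-centrality λ = |μ₁ - μ₀|/(σ/√n).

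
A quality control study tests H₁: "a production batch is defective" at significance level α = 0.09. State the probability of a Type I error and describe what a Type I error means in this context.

P(Type I error) = α = 0.09. A Type I error is rejecting H₀ when H₀ is actually true (false positive) — here, concluding that a production batch is defective when in fact this is not the case. Consequence: scrapping a good batch — wasted material and cost for no reason.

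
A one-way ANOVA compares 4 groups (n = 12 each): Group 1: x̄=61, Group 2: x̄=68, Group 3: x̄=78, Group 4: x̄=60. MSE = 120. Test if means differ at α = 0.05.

Grand mean = 66.75. SS_between = 2481.0, MS_between = 827.0. F = 6.892, F_crit ≈ 2.816. Reject H₀.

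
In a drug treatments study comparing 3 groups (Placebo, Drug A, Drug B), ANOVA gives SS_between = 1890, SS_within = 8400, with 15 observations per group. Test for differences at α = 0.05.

df_between = 2, df_within = 42. F = MS_between/MS_within = 945.0/200.0 = 4.725. F_crit ≈ 3.22. Reject H₀. At least one mean differs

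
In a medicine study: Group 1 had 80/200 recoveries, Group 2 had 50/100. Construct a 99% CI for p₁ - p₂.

p̂₁ = 0.4, p̂₂ = 0.5. Difference = -0.1. CI = (-0.257, 0.057)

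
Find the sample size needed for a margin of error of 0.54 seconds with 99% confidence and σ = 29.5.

n = (z*σ/E)² = (2.576×29.5/0.54)² = 19803.8 → n = 19804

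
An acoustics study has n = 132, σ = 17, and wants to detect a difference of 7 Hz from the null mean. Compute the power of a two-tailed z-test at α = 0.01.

SE = σ/√n = 17/√132 = 1.48. Non-centrality λ = d/SE = 7/1.48 = 4.731. Power ≈ Φ(λ - z_{α/2}) = Φ(4.731 - 2.576) = Φ(2.155) = 0.984.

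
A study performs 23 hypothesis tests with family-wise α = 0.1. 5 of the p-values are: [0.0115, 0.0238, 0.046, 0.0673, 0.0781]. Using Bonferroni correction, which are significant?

Bonferroni α = 0.1/23 = 0.00435. None of the given p-values are significant.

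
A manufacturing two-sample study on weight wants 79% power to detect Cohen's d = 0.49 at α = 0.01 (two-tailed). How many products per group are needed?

z_{α/2} = 2.576, z_β = Φ⁻¹(0.79) = 0.806. For small effect (d = 0.49): n per group = 2(z_{α/2} + z_β)²/d² = 2(2.576 + 0.806)²/0.49² = 95.3 → 96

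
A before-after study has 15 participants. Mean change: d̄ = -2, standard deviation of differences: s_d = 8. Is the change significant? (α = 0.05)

t = d̄/(s_d/√n) = -2/(8/√15) = -0.968. df = 14, critical t = ±2.145. Fail to reject H₀.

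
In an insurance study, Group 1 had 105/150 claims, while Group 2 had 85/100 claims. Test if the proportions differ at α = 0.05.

p̂₁ = 0.7, p̂₂ = 0.85, pooled p̂ = 0.76. z = -2.721. Critical: ±1.96. Reject H₀.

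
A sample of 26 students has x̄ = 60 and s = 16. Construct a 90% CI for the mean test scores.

CI = x̄ ± t*(s/√n) = 60 ± 1.708(16/√26) = (54.64, 65.36)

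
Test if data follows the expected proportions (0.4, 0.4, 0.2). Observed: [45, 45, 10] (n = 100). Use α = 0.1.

Expected: [40.0, 40.0, 20.0]. χ² = 6.25. df = 2, critical = 4.605. Reject H₀.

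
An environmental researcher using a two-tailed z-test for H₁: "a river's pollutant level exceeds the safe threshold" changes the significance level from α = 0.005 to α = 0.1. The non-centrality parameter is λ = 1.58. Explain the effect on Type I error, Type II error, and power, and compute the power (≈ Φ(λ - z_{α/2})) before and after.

Increasing α from 0.005 to 0.1:
• Type I error rate increases (α is the Type I rate by definition).
• Critical value moves from z_{α/2} = 2.807 to 1.645, so power = Φ(λ - z_{α/2}) goes from Φ(1.58 - 2.807) = 0.11 to Φ(1.58 - 1.645) = 0.474.
• Type II error rate β = 1 - power therefore decreases (0.89 → 0.526).
Appropriate when false negatives are costly — here, allowing unsafe pollution to continue.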